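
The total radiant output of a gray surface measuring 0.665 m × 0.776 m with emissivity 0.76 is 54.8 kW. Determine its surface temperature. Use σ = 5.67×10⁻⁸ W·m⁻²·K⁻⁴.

T ≈ 1250 K

A = 0.665 × 0.776 = 0.516 m².
From P = εσAT⁴, T = (P / εσA)^(1/4) = (54800 / (0.76 × 5.67×10⁻⁸ × 0.516))^(1/4).
T = (2.46×10^12)^(1/4) = 1250 K.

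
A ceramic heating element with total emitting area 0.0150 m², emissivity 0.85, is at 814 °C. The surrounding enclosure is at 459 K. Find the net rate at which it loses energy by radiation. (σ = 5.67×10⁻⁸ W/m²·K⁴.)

Q ≈ 977 W

Convert: 814 °C = 1087 K.
Q = εσA(T⁴ − T_s⁴). T⁴ − T_s⁴ = (1087)⁴ − (459)⁴ = 1.40×10^12 − 4.44×10^10 = 1.35×10^12 K⁴.
Q = 0.85 × 5.67×10⁻⁸ × 0.0150 × 1.35×10^12 = 977 W.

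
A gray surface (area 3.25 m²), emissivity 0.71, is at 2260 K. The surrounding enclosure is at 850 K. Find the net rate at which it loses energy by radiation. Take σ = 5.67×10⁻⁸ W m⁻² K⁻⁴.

Q = εσA(T⁴ − T_s⁴). T⁴ − T_s⁴ = (2260)⁴ − (850)⁴ = 2.61×10^13 − 5.22×10^11 = 2.56×10^13 K⁴.
Q = 0.71 × 5.67×10⁻⁸ × 3.25 × 2.56×10^13 = 3.34×10^6 W.

Q ≈ 3.34×10^6 W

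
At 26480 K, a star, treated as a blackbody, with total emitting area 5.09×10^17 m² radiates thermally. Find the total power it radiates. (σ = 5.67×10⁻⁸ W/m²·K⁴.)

P ≈ 1.42×10^28 W

P = σAT⁴ = 5.67×10⁻⁸ × 5.09×10^17 × (26480)⁴ = 5.67×10⁻⁸ × 5.09×10^17 × 4.92×10^17.
P = 1.42×10^28 W.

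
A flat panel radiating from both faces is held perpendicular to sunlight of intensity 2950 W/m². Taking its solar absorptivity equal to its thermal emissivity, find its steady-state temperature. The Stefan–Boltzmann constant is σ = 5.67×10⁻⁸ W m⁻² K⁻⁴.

Absorbed flux αS = emitted flux 2εσT⁴ per unit area; with α = ε this gives T = (S/2σ)^(1/4).
T = (2950 / (2 × 5.67×10⁻⁸))^(1/4) = (2.60×10^10)^(1/4).
T = 402 K.

T ≈ 402 K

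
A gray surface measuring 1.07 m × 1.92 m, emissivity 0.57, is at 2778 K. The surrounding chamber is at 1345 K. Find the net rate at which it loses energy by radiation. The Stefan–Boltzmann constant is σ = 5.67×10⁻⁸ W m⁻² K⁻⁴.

A = 1.07 × 1.92 = 2.05 m².
Q = εσA(T⁴ − T_s⁴). T⁴ − T_s⁴ = (2778)⁴ − (1345)⁴ = 5.96×10^13 − 3.27×10^12 = 5.63×10^13 K⁴.
Q = 0.57 × 5.67×10⁻⁸ × 2.05 × 5.63×10^13 = 3.74×10^6 W.

Q ≈ 3.74×10^6 W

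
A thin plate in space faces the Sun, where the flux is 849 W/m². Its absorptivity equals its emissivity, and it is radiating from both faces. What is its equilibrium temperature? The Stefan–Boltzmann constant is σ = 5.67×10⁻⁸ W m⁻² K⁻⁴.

T ≈ 294 K

Absorbed flux αS = emitted flux 2εσT⁴ per unit area; with α = ε this gives T = (S/2σ)^(1/4).
T = (849 / (2 × 5.67×10⁻⁸))^(1/4) = (7.49×10^9)^(1/4).
T = 294 K.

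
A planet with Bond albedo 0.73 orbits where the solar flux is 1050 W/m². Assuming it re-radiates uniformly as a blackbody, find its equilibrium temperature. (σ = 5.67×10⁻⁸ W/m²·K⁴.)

T ≈ 188 K

Power absorbed = (1−a)S·πR²; power emitted = 4πR²σT⁴. Equating and cancelling πR²:
T = ((1−a)S / 4σ)^(1/4) = (284 / (4 × 5.67×10⁻⁸))^(1/4) = (1.25×10^9)^(1/4).
T = 188 K.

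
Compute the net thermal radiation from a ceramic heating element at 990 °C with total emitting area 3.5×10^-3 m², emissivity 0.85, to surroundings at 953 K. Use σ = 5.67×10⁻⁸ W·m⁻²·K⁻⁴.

Convert: 990 °C = 1263 K.
Q = εσA(T⁴ − T_s⁴). T⁴ − T_s⁴ = (1263)⁴ − (953)⁴ = 2.54×10^12 − 8.25×10^11 = 1.72×10^12 K⁴.
Q = 0.85 × 5.67×10⁻⁸ × 3.50×10^-3 × 1.72×10^12 = 290 W.

Q ≈ 290 W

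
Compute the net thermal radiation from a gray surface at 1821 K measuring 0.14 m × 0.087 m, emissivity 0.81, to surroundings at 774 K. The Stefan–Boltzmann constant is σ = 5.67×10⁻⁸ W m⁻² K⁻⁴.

A = 0.14 × 0.087 = 0.0122 m².
Q = εσA(T⁴ − T_s⁴). T⁴ − T_s⁴ = (1821)⁴ − (774)⁴ = 1.10×10^13 − 3.59×10^11 = 1.06×10^13 K⁴.
Q = 0.81 × 5.67×10⁻⁸ × 0.0122 × 1.06×10^13 = 5950 W.

Q ≈ 5950 W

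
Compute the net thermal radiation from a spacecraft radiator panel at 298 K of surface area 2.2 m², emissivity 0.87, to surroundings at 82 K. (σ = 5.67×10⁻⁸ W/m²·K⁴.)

Q = εσA(T⁴ − T_s⁴). T⁴ − T_s⁴ = (298)⁴ − (82)⁴ = 7.89×10^9 − 4.52×10^7 = 7.84×10^9 K⁴.
Q = 0.87 × 5.67×10⁻⁸ × 2.20 × 7.84×10^9 = 851 W.

Q ≈ 851 W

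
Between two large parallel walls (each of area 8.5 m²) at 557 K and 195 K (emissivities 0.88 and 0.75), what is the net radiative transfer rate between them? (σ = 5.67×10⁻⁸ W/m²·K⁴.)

Q ≈ 31100 W

For two large parallel gray plates, q = σ(T₁⁴ − T₂⁴) / (1/ε₁ + 1/ε₂ − 1).
1/ε₁ + 1/ε₂ − 1 = 1/0.88 + 1/0.75 − 1 = 1.470.
T₁⁴ − T₂⁴ = 9.63×10^10 − 1.45×10^9 = 9.48×10^10 K⁴.
q = 5.67×10⁻⁸ × 9.48×10^10 / 1.470 = 3660 W/m².
Q = q·A = 3660 × 8.5 = 31100 W.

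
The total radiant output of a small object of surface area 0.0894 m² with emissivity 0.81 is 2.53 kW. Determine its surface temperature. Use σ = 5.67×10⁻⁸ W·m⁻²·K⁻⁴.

From P = εσAT⁴, T = (P / εσA)^(1/4) = (2530 / (0.81 × 5.67×10⁻⁸ × 0.0894))^(1/4).
T = (6.16×10^11)^(1/4) = 886 K.

T ≈ 886 K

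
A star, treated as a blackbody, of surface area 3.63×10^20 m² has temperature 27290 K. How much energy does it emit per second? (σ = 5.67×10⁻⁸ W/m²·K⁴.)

P ≈ 1.14×10^31 W

P = σAT⁴ = 5.67×10⁻⁸ × 3.63×10^20 × (27290)⁴ = 5.67×10⁻⁸ × 3.63×10^20 × 5.55×10^17.
P = 1.14×10^31 W.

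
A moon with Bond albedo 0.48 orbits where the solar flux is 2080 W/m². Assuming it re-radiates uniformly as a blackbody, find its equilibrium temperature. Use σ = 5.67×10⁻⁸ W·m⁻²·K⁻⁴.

T ≈ 263 K

Power absorbed = (1−a)S·πR²; power emitted = 4πR²σT⁴. Equating and cancelling πR²:
T = ((1−a)S / 4σ)^(1/4) = (1080 / (4 × 5.67×10⁻⁸))^(1/4) = (4.77×10^9)^(1/4).
T = 263 K.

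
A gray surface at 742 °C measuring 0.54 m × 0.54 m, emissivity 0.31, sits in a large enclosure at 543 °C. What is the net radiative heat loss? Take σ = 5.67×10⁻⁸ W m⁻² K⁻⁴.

A = 0.54 × 0.54 = 0.292 m².
Convert: 742 °C = 1015 K; 543 °C = 816 K.
Q = εσA(T⁴ − T_s⁴). T⁴ − T_s⁴ = (1015)⁴ − (816)⁴ = 1.06×10^12 − 4.43×10^11 = 6.18×10^11 K⁴.
Q = 0.31 × 5.67×10⁻⁸ × 0.292 × 6.18×10^11 = 3170 W.

Q ≈ 3170 W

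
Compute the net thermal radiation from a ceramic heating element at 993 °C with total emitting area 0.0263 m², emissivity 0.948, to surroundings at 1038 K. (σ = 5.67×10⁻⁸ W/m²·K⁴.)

Q ≈ 1990 W

Convert: 993 °C = 1266 K.
Q = εσA(T⁴ − T_s⁴). T⁴ − T_s⁴ = (1266)⁴ − (1038)⁴ = 2.57×10^12 − 1.16×10^12 = 1.41×10^12 K⁴.
Q = 0.948 × 5.67×10⁻⁸ × 0.0263 × 1.41×10^12 = 1990 W.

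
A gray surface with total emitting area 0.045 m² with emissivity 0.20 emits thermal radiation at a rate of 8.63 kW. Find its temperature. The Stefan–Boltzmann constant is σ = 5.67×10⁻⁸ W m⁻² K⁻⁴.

From P = εσAT⁴, T = (P / εσA)^(1/4) = (8630 / (0.20 × 5.67×10⁻⁸ × 0.0450))^(1/4).
T = (1.69×10^13)^(1/4) = 2030 K.

T ≈ 2030 K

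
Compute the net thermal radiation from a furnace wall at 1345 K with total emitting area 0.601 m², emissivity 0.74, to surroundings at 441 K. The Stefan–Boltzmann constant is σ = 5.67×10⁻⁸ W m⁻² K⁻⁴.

Q = εσA(T⁴ − T_s⁴). T⁴ − T_s⁴ = (1345)⁴ − (441)⁴ = 3.27×10^12 − 3.78×10^10 = 3.23×10^12 K⁴.
Q = 0.74 × 5.67×10⁻⁸ × 0.601 × 3.23×10^12 = 81600 W.

Q ≈ 81600 W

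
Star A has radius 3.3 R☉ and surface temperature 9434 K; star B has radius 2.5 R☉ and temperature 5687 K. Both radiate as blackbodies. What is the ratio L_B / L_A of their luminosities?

L_B/L_A ≈ 0.0758

L = 4πR²σT⁴ ∝ R²T⁴, so L_B/L_A = (2.5/3.3)² × (5687/9434)⁴ = 0.574 × 0.132 = 0.0758.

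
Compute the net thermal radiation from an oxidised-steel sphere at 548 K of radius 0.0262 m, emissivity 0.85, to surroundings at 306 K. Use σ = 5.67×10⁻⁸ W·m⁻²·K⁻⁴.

Q ≈ 33.8 W

A = 4πr² = 4π × (0.0262)² = 8.63×10^-3 m².
Q = εσA(T⁴ − T_s⁴). T⁴ − T_s⁴ = (548)⁴ − (306)⁴ = 9.02×10^10 − 8.77×10^9 = 8.14×10^10 K⁴.
Q = 0.85 × 5.67×10⁻⁸ × 8.63×10^-3 × 8.14×10^10 = 33.8 W.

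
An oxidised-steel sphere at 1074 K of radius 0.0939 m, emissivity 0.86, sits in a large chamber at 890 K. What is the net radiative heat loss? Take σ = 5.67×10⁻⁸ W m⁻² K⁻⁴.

Q ≈ 3800 W

A = 4πr² = 4π × (0.0939)² = 0.111 m².
Q = εσA(T⁴ − T_s⁴). T⁴ − T_s⁴ = (1074)⁴ − (890)⁴ = 1.33×10^12 − 6.27×10^11 = 7.03×10^11 K⁴.
Q = 0.86 × 5.67×10⁻⁸ × 0.111 × 7.03×10^11 = 3800 W.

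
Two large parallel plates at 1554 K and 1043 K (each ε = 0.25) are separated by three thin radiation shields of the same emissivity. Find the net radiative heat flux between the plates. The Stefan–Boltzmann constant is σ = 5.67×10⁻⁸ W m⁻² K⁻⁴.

q ≈ 9410 W/m²

Each of the 4 gaps contributes resistance (2/ε − 1) = 2/0.25 − 1 = 7.000; total = 28.00.
q = σ(T₁⁴ − T₂⁴) / 28.00 = 5.67×10⁻⁸ × 4.65×10^12 / 28.00 = 9410 W/m².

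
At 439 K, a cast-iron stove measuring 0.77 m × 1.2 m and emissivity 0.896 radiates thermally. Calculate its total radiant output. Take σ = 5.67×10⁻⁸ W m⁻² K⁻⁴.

P ≈ 1740 W

A = 0.77 × 1.2 = 0.924 m².
P = εσAT⁴ = 0.896 × 5.67×10⁻⁸ × 0.924 × (439)⁴ = 0.896 × 5.67×10⁻⁸ × 0.924 × 3.71×10^10.
P = 1740 W.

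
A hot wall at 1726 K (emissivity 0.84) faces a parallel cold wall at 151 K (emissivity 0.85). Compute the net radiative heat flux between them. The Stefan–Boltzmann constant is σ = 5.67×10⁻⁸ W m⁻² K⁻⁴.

For two large parallel gray plates, q = σ(T₁⁴ − T₂⁴) / (1/ε₁ + 1/ε₂ − 1).
1/ε₁ + 1/ε₂ − 1 = 1/0.84 + 1/0.85 − 1 = 1.367.
T₁⁴ − T₂⁴ = 8.87×10^12 − 5.20×10^8 = 8.87×10^12 K⁴.
q = 5.67×10⁻⁸ × 8.87×10^12 / 1.367 = 3.68×10^5 W/m².

q ≈ 3.68×10^5 W/m²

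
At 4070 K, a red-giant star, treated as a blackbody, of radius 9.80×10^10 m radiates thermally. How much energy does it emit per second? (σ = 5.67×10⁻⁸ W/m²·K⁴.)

P ≈ 1.88×10^30 W

A = 4πr² = 4π × (9.80×10^10)² = 1.21×10^23 m².
P = σAT⁴ = 5.67×10⁻⁸ × 1.21×10^23 × (4070)⁴ = 5.67×10⁻⁸ × 1.21×10^23 × 2.74×10^14.
P = 1.88×10^30 W.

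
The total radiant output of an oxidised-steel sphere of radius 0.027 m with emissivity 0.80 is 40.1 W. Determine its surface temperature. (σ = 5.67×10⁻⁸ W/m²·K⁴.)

A = 4πr² = 4π × (0.027)² = 9.16×10^-3 m².
From P = εσAT⁴, T = (P / εσA)^(1/4) = (40.1 / (0.80 × 5.67×10⁻⁸ × 9.16×10^-3))^(1/4).
T = (9.65×10^10)^(1/4) = 557 K.

T ≈ 557 K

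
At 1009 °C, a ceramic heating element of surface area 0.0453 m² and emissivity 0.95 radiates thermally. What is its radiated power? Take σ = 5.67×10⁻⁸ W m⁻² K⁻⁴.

P ≈ 6590 W

1009 °C = 1282 K.
Stefan–Boltzmann: P = εσAT⁴ = 0.95 × 5.67×10⁻⁸ × 0.0453 × (1282)⁴ = 0.95 × 5.67×10⁻⁸ × 0.0453 × 2.70×10^12.
P = 6590 W.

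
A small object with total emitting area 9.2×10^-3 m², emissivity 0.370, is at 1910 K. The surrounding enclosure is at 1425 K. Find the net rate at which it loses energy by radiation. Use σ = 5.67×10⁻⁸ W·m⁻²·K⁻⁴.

Q ≈ 1770 W

Q = εσA(T⁴ − T_s⁴). T⁴ − T_s⁴ = (1910)⁴ − (1425)⁴ = 1.33×10^13 − 4.12×10^12 = 9.19×10^12 K⁴.
Q = 0.370 × 5.67×10⁻⁸ × 9.20×10^-3 × 9.19×10^12 = 1770 W.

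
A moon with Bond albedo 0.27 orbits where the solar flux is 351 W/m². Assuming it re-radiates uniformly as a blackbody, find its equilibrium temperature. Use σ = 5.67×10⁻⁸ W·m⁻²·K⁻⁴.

Power absorbed = (1−a)S·πR²; power emitted = 4πR²σT⁴. Equating and cancelling πR²:
T = ((1−a)S / 4σ)^(1/4) = (256 / (4 × 5.67×10⁻⁸))^(1/4) = (1.13×10^9)^(1/4).
T = 183 K.

T ≈ 183 K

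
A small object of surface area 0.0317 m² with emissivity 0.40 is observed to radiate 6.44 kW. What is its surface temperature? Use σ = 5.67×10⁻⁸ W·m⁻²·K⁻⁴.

From P = εσAT⁴, T = (P / εσA)^(1/4) = (6440 / (0.40 × 5.67×10⁻⁸ × 0.0317))^(1/4).
T = (8.96×10^12)^(1/4) = 1730 K.

T ≈ 1730 K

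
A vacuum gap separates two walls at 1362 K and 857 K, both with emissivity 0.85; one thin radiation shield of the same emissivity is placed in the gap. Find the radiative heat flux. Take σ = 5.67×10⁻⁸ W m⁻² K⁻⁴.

Each of the 2 gaps contributes resistance (2/ε − 1) = 2/0.85 − 1 = 1.353; total = 2.706.
q = σ(T₁⁴ − T₂⁴) / 2.706 = 5.67×10⁻⁸ × 2.90×10^12 / 2.706 = 60800 W/m².

q ≈ 60800 W/m²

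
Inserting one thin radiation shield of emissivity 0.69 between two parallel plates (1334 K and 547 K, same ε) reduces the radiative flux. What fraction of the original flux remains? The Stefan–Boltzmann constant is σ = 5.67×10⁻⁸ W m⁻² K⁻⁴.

With N identical shields there are N+1 = 2 gaps in series, each with the same radiative resistance, so the flux falls to 1/(N+1) of its unshielded value.

ratio ≈ 0.500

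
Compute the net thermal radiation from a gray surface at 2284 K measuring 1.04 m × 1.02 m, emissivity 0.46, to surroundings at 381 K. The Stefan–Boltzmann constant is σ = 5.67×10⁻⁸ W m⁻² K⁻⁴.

A = 1.04 × 1.02 = 1.06 m².
Q = εσA(T⁴ − T_s⁴). T⁴ − T_s⁴ = (2284)⁴ − (381)⁴ = 2.72×10^13 − 2.11×10^10 = 2.72×10^13 K⁴.
Q = 0.46 × 5.67×10⁻⁸ × 1.06 × 2.72×10^13 = 7.52×10^5 W.

Q ≈ 7.52×10^5 W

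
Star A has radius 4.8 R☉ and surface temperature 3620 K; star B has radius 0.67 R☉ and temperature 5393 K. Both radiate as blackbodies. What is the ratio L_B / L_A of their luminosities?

L = 4πR²σT⁴ ∝ R²T⁴, so L_B/L_A = (0.67/4.8)² × (5393/3620)⁴ = 0.0195 × 4.93 = 0.0960.

L_B/L_A ≈ 0.0960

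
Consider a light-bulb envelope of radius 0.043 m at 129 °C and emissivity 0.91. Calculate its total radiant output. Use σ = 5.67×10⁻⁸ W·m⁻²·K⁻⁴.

A = 4πr² = 4π × (0.043)² = 0.0232 m².
129 °C = 402 K.
Stefan–Boltzmann: P = εσAT⁴ = 0.91 × 5.67×10⁻⁸ × 0.0232 × (402)⁴ = 0.91 × 5.67×10⁻⁸ × 0.0232 × 2.61×10^10.
P = 31.3 W.

P ≈ 31.3 W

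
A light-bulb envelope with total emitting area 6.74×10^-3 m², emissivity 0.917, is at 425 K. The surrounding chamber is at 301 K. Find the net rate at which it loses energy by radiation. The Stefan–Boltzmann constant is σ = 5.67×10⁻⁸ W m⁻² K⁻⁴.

Q ≈ 8.56 W

Q = εσA(T⁴ − T_s⁴). T⁴ − T_s⁴ = (425)⁴ − (301)⁴ = 3.26×10^10 − 8.21×10^9 = 2.44×10^10 K⁴.
Q = 0.917 × 5.67×10⁻⁸ × 6.74×10^-3 × 2.44×10^10 = 8.56 W.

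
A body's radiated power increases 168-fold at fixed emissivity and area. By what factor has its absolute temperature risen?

P ∝ T⁴ ⇒ T ∝ P^(1/4), so T scales by (168)^(1/4) = 3.60.

factor ≈ 3.60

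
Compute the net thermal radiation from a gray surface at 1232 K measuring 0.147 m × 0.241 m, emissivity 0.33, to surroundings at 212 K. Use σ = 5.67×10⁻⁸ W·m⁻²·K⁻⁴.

A = 0.147 × 0.241 = 0.0354 m².
Q = εσA(T⁴ − T_s⁴). T⁴ − T_s⁴ = (1232)⁴ − (212)⁴ = 2.30×10^12 − 2.02×10^9 = 2.30×10^12 K⁴.
Q = 0.33 × 5.67×10⁻⁸ × 0.0354 × 2.30×10^12 = 1530 W.

Q ≈ 1530 W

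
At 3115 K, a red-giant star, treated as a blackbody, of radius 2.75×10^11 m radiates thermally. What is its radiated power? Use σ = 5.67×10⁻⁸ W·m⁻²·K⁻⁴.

P ≈ 5.07×10^30 W

A = 4πr² = 4π × (2.75×10^11)² = 9.50×10^23 m².
P = σAT⁴ = 5.67×10⁻⁸ × 9.50×10^23 × (3115)⁴ = 5.67×10⁻⁸ × 9.50×10^23 × 9.42×10^13.
P = 5.07×10^30 W.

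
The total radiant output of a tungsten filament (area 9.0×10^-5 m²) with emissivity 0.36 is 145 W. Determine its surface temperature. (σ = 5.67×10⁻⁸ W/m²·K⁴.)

T ≈ 2980 K

From P = εσAT⁴, T = (P / εσA)^(1/4) = (145 / (0.36 × 5.67×10⁻⁸ × 9.00×10^-5))^(1/4).
T = (7.89×10^13)^(1/4) = 2980 K.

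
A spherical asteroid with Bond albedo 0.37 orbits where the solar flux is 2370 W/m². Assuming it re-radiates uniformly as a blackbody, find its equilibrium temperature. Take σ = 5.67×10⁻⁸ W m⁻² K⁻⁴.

T ≈ 285 K

Power absorbed = (1−a)S·πR²; power emitted = 4πR²σT⁴. Equating and cancelling πR²:
T = ((1−a)S / 4σ)^(1/4) = (1490 / (4 × 5.67×10⁻⁸))^(1/4) = (6.58×10^9)^(1/4).
T = 285 K.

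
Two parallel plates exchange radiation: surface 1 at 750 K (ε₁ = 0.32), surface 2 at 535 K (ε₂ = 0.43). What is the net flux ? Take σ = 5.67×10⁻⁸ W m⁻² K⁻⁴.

For two large parallel gray plates, q = σ(T₁⁴ − T₂⁴) / (1/ε₁ + 1/ε₂ − 1).
1/ε₁ + 1/ε₂ − 1 = 1/0.32 + 1/0.43 − 1 = 4.451.
T₁⁴ − T₂⁴ = 3.16×10^11 − 8.19×10^10 = 2.34×10^11 K⁴.
q = 5.67×10⁻⁸ × 2.34×10^11 / 4.451 = 2990 W/m².

q ≈ 2990 W/m²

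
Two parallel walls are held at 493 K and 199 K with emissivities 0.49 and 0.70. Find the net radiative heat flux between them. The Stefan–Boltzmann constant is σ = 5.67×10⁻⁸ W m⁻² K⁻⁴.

q ≈ 1320 W/m²

For two large parallel gray plates, q = σ(T₁⁴ − T₂⁴) / (1/ε₁ + 1/ε₂ − 1).
1/ε₁ + 1/ε₂ − 1 = 1/0.49 + 1/0.70 − 1 = 2.469.
T₁⁴ − T₂⁴ = 5.91×10^10 − 1.57×10^9 = 5.75×10^10 K⁴.
q = 5.67×10⁻⁸ × 5.75×10^10 / 2.469 = 1320 W/m².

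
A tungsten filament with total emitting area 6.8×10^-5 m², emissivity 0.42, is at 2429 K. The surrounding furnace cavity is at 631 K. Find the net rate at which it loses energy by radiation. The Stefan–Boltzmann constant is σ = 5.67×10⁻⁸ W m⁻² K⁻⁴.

Q ≈ 56.1 W

Q = εσA(T⁴ − T_s⁴). T⁴ − T_s⁴ = (2429)⁴ − (631)⁴ = 3.48×10^13 − 1.59×10^11 = 3.47×10^13 K⁴.
Q = 0.42 × 5.67×10⁻⁸ × 6.80×10^-5 × 3.47×10^13 = 56.1 W.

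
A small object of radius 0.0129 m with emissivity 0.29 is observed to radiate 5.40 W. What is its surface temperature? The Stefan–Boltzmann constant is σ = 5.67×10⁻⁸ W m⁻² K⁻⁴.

T ≈ 630 K

A = 4πr² = 4π × (0.0129)² = 2.09×10^-3 m².
From P = εσAT⁴, T = (P / εσA)^(1/4) = (5.40 / (0.29 × 5.67×10⁻⁸ × 2.09×10^-3))^(1/4).
T = (1.57×10^11)^(1/4) = 630 K.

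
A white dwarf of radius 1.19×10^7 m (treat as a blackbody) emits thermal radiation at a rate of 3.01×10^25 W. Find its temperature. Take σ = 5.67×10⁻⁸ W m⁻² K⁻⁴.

A = 4πr² = 4π × (1.19×10^7)² = 1.78×10^15 m².
From P = σAT⁴, T = (P / σA)^(1/4) = (3.01×10^25 / (5.67×10⁻⁸ × 1.78×10^15))^(1/4).
T = (2.98×10^17)^(1/4) = 23400 K.

T ≈ 23400 K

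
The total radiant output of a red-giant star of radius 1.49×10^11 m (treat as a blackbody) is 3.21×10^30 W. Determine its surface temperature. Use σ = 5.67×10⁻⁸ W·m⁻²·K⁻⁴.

A = 4πr² = 4π × (1.49×10^11)² = 2.79×10^23 m².
From P = σAT⁴, T = (P / σA)^(1/4) = (3.21×10^30 / (5.67×10⁻⁸ × 2.79×10^23))^(1/4).
T = (2.03×10^14)^(1/4) = 3770 K.

T ≈ 3770 K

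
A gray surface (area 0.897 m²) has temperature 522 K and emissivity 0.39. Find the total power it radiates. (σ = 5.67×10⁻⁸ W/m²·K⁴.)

P ≈ 1470 W

P = εσAT⁴ = 0.39 × 5.67×10⁻⁸ × 0.897 × (522)⁴ = 0.39 × 5.67×10⁻⁸ × 0.897 × 7.42×10^10.
P = 1470 W.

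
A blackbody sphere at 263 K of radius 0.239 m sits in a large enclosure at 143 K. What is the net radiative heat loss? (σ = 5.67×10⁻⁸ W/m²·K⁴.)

Q ≈ 178 W

A = 4πr² = 4π × (0.239)² = 0.718 m².
Q = σA(T⁴ − T_s⁴). T⁴ − T_s⁴ = (263)⁴ − (143)⁴ = 4.78×10^9 − 4.18×10^8 = 4.37×10^9 K⁴.
Q = 5.67×10⁻⁸ × 0.718 × 4.37×10^9 = 178 W.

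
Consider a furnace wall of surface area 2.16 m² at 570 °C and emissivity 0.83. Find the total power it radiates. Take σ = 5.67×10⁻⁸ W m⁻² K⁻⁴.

570 °C = 843 K.
P = εσAT⁴ = 0.83 × 5.67×10⁻⁸ × 2.16 × (843)⁴ = 0.83 × 5.67×10⁻⁸ × 2.16 × 5.05×10^11.
P = 51300 W.

P ≈ 51300 W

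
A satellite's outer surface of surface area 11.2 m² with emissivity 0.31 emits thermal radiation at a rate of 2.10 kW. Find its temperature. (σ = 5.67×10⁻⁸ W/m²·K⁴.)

From P = εσAT⁴, T = (P / εσA)^(1/4) = (2100 / (0.31 × 5.67×10⁻⁸ × 11.2))^(1/4).
T = (1.07×10^10)^(1/4) = 321 K.

T ≈ 321 K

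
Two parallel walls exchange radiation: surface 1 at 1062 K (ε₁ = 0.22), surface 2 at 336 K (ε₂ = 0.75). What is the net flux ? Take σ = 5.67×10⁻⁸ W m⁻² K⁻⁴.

For two large parallel gray plates, q = σ(T₁⁴ − T₂⁴) / (1/ε₁ + 1/ε₂ − 1).
1/ε₁ + 1/ε₂ − 1 = 1/0.22 + 1/0.75 − 1 = 4.879.
T₁⁴ − T₂⁴ = 1.27×10^12 − 1.27×10^10 = 1.26×10^12 K⁴.
q = 5.67×10⁻⁸ × 1.26×10^12 / 4.879 = 14600 W/m².

q ≈ 14600 W/m²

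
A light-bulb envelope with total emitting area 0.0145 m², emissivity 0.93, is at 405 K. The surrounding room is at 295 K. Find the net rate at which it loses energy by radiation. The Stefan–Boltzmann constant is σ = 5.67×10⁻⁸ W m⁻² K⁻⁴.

Q ≈ 14.8 W

Q = εσA(T⁴ − T_s⁴). T⁴ − T_s⁴ = (405)⁴ − (295)⁴ = 2.69×10^10 − 7.57×10^9 = 1.93×10^10 K⁴.
Q = 0.93 × 5.67×10⁻⁸ × 0.0145 × 1.93×10^10 = 14.8 W.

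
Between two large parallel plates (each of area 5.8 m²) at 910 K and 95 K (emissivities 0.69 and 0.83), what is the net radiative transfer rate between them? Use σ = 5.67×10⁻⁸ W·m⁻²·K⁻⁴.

For two large parallel gray plates, q = σ(T₁⁴ − T₂⁴) / (1/ε₁ + 1/ε₂ − 1).
1/ε₁ + 1/ε₂ − 1 = 1/0.69 + 1/0.83 − 1 = 1.654.
T₁⁴ − T₂⁴ = 6.86×10^11 − 8.15×10^7 = 6.86×10^11 K⁴.
q = 5.67×10⁻⁸ × 6.86×10^11 / 1.654 = 23500 W/m².
Q = q·A = 23500 × 5.8 = 1.36×10^5 W.

Q ≈ 1.36×10^5 W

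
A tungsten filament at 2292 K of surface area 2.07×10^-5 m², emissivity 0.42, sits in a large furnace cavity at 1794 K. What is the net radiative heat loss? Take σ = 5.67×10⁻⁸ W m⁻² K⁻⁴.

Q = εσA(T⁴ − T_s⁴). T⁴ − T_s⁴ = (2292)⁴ − (1794)⁴ = 2.76×10^13 − 1.04×10^13 = 1.72×10^13 K⁴.
Q = 0.42 × 5.67×10⁻⁸ × 2.07×10^-5 × 1.72×10^13 = 8.50 W.

Q ≈ 8.50 W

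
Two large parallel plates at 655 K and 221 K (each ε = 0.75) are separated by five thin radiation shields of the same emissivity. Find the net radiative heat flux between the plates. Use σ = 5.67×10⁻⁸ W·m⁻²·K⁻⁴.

Each of the 6 gaps contributes resistance (2/ε − 1) = 2/0.75 − 1 = 1.667; total = 10.00.
q = σ(T₁⁴ − T₂⁴) / 10.00 = 5.67×10⁻⁸ × 1.82×10^11 / 10.00 = 1030 W/m².

q ≈ 1030 W/m²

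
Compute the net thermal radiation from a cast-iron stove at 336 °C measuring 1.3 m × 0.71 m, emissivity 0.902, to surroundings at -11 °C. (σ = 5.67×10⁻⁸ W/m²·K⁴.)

Q ≈ 6270 W

A = 1.3 × 0.71 = 0.923 m².
Convert: 336 °C = 609 K; -11 °C = 262 K.
Q = εσA(T⁴ − T_s⁴). T⁴ − T_s⁴ = (609)⁴ − (262)⁴ = 1.38×10^11 − 4.71×10^9 = 1.33×10^11 K⁴.
Q = 0.902 × 5.67×10⁻⁸ × 0.923 × 1.33×10^11 = 6270 W.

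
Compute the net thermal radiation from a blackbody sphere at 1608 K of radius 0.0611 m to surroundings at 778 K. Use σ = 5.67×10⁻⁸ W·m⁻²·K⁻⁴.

A = 4πr² = 4π × (0.0611)² = 0.0469 m².
Q = σA(T⁴ − T_s⁴). T⁴ − T_s⁴ = (1608)⁴ − (778)⁴ = 6.69×10^12 − 3.66×10^11 = 6.32×10^12 K⁴.
Q = 5.67×10⁻⁸ × 0.0469 × 6.32×10^12 = 16800 W.

Q ≈ 16800 W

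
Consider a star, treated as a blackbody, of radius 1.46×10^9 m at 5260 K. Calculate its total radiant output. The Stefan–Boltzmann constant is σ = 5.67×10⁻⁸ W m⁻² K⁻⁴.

A = 4πr² = 4π × (1.46×10^9)² = 2.68×10^19 m².
P = σAT⁴ = 5.67×10⁻⁸ × 2.68×10^19 × (5260)⁴ = 5.67×10⁻⁸ × 2.68×10^19 × 7.65×10^14.
P = 1.16×10^27 W.

P ≈ 1.16×10^27 W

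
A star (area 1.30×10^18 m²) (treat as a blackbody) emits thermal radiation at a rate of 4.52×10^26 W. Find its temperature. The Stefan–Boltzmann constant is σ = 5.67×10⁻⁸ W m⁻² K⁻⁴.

From P = σAT⁴, T = (P / σA)^(1/4) = (4.52×10^26 / (5.67×10⁻⁸ × 1.30×10^18))^(1/4).
T = (6.13×10^15)^(1/4) = 8850 K.

T ≈ 8850 K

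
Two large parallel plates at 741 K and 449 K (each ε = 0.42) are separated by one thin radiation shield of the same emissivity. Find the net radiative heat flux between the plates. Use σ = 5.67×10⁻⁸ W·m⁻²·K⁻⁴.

q ≈ 1970 W/m²

Each of the 2 gaps contributes resistance (2/ε − 1) = 2/0.42 − 1 = 3.762; total = 7.524.
q = σ(T₁⁴ − T₂⁴) / 7.524 = 5.67×10⁻⁸ × 2.61×10^11 / 7.524 = 1970 W/m².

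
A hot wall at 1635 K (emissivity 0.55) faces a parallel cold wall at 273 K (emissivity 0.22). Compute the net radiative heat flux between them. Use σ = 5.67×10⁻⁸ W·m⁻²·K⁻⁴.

For two large parallel gray plates, q = σ(T₁⁴ − T₂⁴) / (1/ε₁ + 1/ε₂ − 1).
1/ε₁ + 1/ε₂ − 1 = 1/0.55 + 1/0.22 − 1 = 5.364.
T₁⁴ − T₂⁴ = 7.15×10^12 − 5.55×10^9 = 7.14×10^12 K⁴.
q = 5.67×10⁻⁸ × 7.14×10^12 / 5.364 = 75500 W/m².

q ≈ 75500 W/m²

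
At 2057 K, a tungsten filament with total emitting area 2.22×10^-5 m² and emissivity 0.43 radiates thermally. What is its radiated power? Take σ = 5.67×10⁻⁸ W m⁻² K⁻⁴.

P = εσAT⁴ = 0.43 × 5.67×10⁻⁸ × 2.22×10^-5 × (2057)⁴ = 0.43 × 5.67×10⁻⁸ × 2.22×10^-5 × 1.79×10^13.
P = 9.69 W.

P ≈ 9.69 W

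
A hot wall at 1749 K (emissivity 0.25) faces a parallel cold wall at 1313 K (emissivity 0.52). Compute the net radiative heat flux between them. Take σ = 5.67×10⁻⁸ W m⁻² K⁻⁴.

For two large parallel gray plates, q = σ(T₁⁴ − T₂⁴) / (1/ε₁ + 1/ε₂ − 1).
1/ε₁ + 1/ε₂ − 1 = 1/0.25 + 1/0.52 − 1 = 4.923.
T₁⁴ − T₂⁴ = 9.36×10^12 − 2.97×10^12 = 6.39×10^12 K⁴.
q = 5.67×10⁻⁸ × 6.39×10^12 / 4.923 = 73500 W/m².

q ≈ 73500 W/m²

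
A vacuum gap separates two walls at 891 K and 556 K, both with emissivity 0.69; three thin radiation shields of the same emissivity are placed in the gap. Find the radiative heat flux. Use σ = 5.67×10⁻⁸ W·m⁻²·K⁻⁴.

Each of the 4 gaps contributes resistance (2/ε − 1) = 2/0.69 − 1 = 1.899; total = 7.594.
q = σ(T₁⁴ − T₂⁴) / 7.594 = 5.67×10⁻⁸ × 5.35×10^11 / 7.594 = 3990 W/m².

q ≈ 3990 W/m²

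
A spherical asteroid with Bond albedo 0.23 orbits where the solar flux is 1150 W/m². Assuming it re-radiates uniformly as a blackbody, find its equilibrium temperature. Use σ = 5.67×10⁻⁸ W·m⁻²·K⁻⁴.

Power absorbed = (1−a)S·πR²; power emitted = 4πR²σT⁴. Equating and cancelling πR²:
T = ((1−a)S / 4σ)^(1/4) = (886 / (4 × 5.67×10⁻⁸))^(1/4) = (3.90×10^9)^(1/4).
T = 250 K.

T ≈ 250 K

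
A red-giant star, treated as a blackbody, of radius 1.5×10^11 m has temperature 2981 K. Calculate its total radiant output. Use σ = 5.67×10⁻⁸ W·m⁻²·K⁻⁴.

A = 4πr² = 4π × (1.5×10^11)² = 2.83×10^23 m².
P = σAT⁴ = 5.67×10⁻⁸ × 2.83×10^23 × (2981)⁴ = 5.67×10⁻⁸ × 2.83×10^23 × 7.90×10^13.
P = 1.27×10^30 W.

P ≈ 1.27×10^30 W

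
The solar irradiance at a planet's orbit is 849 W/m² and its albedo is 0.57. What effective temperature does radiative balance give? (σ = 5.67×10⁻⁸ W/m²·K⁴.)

T ≈ 200 K

Power absorbed = (1−a)S·πR²; power emitted = 4πR²σT⁴. Equating and cancelling πR²:
T = ((1−a)S / 4σ)^(1/4) = (365 / (4 × 5.67×10⁻⁸))^(1/4) = (1.61×10^9)^(1/4).
T = 200 K.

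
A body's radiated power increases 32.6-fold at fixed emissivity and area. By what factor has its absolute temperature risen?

P ∝ T⁴ ⇒ T ∝ P^(1/4), so T scales by (32.6)^(1/4) = 2.39.

factor ≈ 2.39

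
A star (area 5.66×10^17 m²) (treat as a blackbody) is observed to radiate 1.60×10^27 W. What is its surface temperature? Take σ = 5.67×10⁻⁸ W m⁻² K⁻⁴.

T ≈ 14900 K

From P = σAT⁴, T = (P / σA)^(1/4) = (1.60×10^27 / (5.67×10⁻⁸ × 5.66×10^17))^(1/4).
T = (4.99×10^16)^(1/4) = 14900 K.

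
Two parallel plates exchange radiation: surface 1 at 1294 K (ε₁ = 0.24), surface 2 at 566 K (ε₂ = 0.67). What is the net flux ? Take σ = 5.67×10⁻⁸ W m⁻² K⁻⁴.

q ≈ 32900 W/m²

For two large parallel gray plates, q = σ(T₁⁴ − T₂⁴) / (1/ε₁ + 1/ε₂ − 1).
1/ε₁ + 1/ε₂ − 1 = 1/0.24 + 1/0.67 − 1 = 4.659.
T₁⁴ − T₂⁴ = 2.80×10^12 − 1.03×10^11 = 2.70×10^12 K⁴.
q = 5.67×10⁻⁸ × 2.70×10^12 / 4.659 = 32900 W/m².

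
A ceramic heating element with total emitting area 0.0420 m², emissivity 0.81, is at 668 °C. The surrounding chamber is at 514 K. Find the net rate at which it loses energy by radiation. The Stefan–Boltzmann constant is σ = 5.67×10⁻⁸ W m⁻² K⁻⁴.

Convert: 668 °C = 941 K.
Q = εσA(T⁴ − T_s⁴). T⁴ − T_s⁴ = (941)⁴ − (514)⁴ = 7.84×10^11 − 6.98×10^10 = 7.14×10^11 K⁴.
Q = 0.81 × 5.67×10⁻⁸ × 0.0420 × 7.14×10^11 = 1380 W.

Q ≈ 1380 W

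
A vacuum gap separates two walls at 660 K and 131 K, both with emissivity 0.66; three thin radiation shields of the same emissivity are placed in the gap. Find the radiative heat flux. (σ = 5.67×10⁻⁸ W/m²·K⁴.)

q ≈ 1320 W/m²

Each of the 4 gaps contributes resistance (2/ε − 1) = 2/0.66 − 1 = 2.030; total = 8.121.
q = σ(T₁⁴ − T₂⁴) / 8.121 = 5.67×10⁻⁸ × 1.89×10^11 / 8.121 = 1320 W/m².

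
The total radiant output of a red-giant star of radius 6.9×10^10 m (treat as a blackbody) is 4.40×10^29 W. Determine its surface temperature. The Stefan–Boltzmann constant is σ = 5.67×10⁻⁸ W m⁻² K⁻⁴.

A = 4πr² = 4π × (6.9×10^10)² = 5.98×10^22 m².
From P = σAT⁴, T = (P / σA)^(1/4) = (4.40×10^29 / (5.67×10⁻⁸ × 5.98×10^22))^(1/4).
T = (1.30×10^14)^(1/4) = 3370 K.

T ≈ 3370 K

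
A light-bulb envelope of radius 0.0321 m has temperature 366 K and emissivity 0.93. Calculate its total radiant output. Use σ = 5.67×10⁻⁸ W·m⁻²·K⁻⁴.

A = 4πr² = 4π × (0.0321)² = 0.0129 m².
P = εσAT⁴ = 0.93 × 5.67×10⁻⁸ × 0.0129 × (366)⁴ = 0.93 × 5.67×10⁻⁸ × 0.0129 × 1.79×10^10.
P = 12.3 W.

P ≈ 12.3 W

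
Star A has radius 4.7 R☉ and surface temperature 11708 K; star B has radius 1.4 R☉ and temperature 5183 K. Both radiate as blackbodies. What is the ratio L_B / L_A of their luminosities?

L = 4πR²σT⁴ ∝ R²T⁴, so L_B/L_A = (1.4/4.7)² × (5183/11708)⁴ = 0.0887 × 0.0384 = 3.41×10^-3.

L_B/L_A ≈ 3.41×10^-3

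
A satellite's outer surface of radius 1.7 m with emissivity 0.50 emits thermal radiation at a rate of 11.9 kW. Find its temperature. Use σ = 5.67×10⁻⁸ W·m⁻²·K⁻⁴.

A = 4πr² = 4π × (1.7)² = 36.3 m².
From P = εσAT⁴, T = (P / εσA)^(1/4) = (11900 / (0.50 × 5.67×10⁻⁸ × 36.3))^(1/4).
T = (1.16×10^10)^(1/4) = 328 K.

T ≈ 328 K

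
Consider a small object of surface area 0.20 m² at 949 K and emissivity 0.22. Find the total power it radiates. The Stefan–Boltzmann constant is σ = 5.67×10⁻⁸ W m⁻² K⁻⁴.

P = εσAT⁴ = 0.22 × 5.67×10⁻⁸ × 0.200 × (949)⁴ = 0.22 × 5.67×10⁻⁸ × 0.200 × 8.11×10^11.
P = 2020 W.

P ≈ 2020 W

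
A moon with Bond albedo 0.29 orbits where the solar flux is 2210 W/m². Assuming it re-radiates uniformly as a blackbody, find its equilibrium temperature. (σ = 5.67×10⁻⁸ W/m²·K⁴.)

Power absorbed = (1−a)S·πR²; power emitted = 4πR²σT⁴. Equating and cancelling πR²:
T = ((1−a)S / 4σ)^(1/4) = (1570 / (4 × 5.67×10⁻⁸))^(1/4) = (6.92×10^9)^(1/4).
T = 288 K.

T ≈ 288 K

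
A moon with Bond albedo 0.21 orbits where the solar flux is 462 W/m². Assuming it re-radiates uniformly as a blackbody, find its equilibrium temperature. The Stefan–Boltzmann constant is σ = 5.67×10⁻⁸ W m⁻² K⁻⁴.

Power absorbed = (1−a)S·πR²; power emitted = 4πR²σT⁴. Equating and cancelling πR²:
T = ((1−a)S / 4σ)^(1/4) = (365 / (4 × 5.67×10⁻⁸))^(1/4) = (1.61×10^9)^(1/4).
T = 200 K.

T ≈ 200 K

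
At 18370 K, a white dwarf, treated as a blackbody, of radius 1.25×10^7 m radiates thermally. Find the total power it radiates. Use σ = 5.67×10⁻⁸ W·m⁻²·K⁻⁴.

P ≈ 1.27×10^25 W

A = 4πr² = 4π × (1.25×10^7)² = 1.96×10^15 m².
P = σAT⁴ = 5.67×10⁻⁸ × 1.96×10^15 × (18370)⁴ = 5.67×10⁻⁸ × 1.96×10^15 × 1.14×10^17.
P = 1.27×10^25 W.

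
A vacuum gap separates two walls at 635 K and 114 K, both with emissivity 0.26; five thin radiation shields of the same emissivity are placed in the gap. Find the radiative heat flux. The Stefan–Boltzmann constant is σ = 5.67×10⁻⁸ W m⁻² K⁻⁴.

q ≈ 229 W/m²

Each of the 6 gaps contributes resistance (2/ε − 1) = 2/0.26 − 1 = 6.692; total = 40.15.
q = σ(T₁⁴ − T₂⁴) / 40.15 = 5.67×10⁻⁸ × 1.62×10^11 / 40.15 = 229 W/m².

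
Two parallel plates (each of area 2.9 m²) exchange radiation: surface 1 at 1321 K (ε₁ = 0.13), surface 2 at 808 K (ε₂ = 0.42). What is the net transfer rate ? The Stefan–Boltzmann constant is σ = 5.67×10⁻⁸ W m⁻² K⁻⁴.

Q ≈ 47500 W

For two large parallel gray plates, q = σ(T₁⁴ − T₂⁴) / (1/ε₁ + 1/ε₂ − 1).
1/ε₁ + 1/ε₂ − 1 = 1/0.13 + 1/0.42 − 1 = 9.073.
T₁⁴ − T₂⁴ = 3.05×10^12 − 4.26×10^11 = 2.62×10^12 K⁴.
q = 5.67×10⁻⁸ × 2.62×10^12 / 9.073 = 16400 W/m².
Q = q·A = 16400 × 2.9 = 47500 W.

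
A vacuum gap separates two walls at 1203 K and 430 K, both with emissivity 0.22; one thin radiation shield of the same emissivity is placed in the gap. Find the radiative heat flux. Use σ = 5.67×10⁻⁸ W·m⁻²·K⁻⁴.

q ≈ 7220 W/m²

Each of the 2 gaps contributes resistance (2/ε − 1) = 2/0.22 − 1 = 8.091; total = 16.18.
q = σ(T₁⁴ − T₂⁴) / 16.18 = 5.67×10⁻⁸ × 2.06×10^12 / 16.18 = 7220 W/m².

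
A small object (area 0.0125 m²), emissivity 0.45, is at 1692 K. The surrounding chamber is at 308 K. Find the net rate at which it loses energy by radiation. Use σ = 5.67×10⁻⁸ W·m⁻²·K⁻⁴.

Q = εσA(T⁴ − T_s⁴). T⁴ − T_s⁴ = (1692)⁴ − (308)⁴ = 8.20×10^12 − 9.00×10^9 = 8.19×10^12 K⁴.
Q = 0.45 × 5.67×10⁻⁸ × 0.0125 × 8.19×10^12 = 2610 W.

Q ≈ 2610 W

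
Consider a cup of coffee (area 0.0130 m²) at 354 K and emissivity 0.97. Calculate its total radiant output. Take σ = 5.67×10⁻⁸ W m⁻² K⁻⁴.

P ≈ 11.2 W

P = εσAT⁴ = 0.97 × 5.67×10⁻⁸ × 0.0130 × (354)⁴ = 0.97 × 5.67×10⁻⁸ × 0.0130 × 1.57×10^10.
P = 11.2 W.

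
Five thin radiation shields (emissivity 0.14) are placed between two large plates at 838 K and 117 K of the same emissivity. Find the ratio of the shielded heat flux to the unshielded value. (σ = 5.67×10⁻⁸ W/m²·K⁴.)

With N identical shields there are N+1 = 6 gaps in series, each with the same radiative resistance, so the flux falls to 1/(N+1) of its unshielded value.

ratio ≈ 0.167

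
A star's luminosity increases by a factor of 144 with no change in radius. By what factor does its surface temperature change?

factor ≈ 3.46

P ∝ T⁴ ⇒ T ∝ P^(1/4), so T scales by (144)^(1/4) = 3.46.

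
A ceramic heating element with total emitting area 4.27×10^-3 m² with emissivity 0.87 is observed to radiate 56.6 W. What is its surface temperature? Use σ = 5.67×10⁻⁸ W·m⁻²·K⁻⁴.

T ≈ 720 K

From P = εσAT⁴, T = (P / εσA)^(1/4) = (56.6 / (0.87 × 5.67×10⁻⁸ × 4.27×10^-3))^(1/4).
T = (2.69×10^11)^(1/4) = 720 K.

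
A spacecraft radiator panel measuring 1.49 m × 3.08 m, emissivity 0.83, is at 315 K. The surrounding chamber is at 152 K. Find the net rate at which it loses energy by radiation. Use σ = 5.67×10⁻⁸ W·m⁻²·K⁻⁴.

Q ≈ 2010 W

A = 1.49 × 3.08 = 4.59 m².
Q = εσA(T⁴ − T_s⁴). T⁴ − T_s⁴ = (315)⁴ − (152)⁴ = 9.85×10^9 − 5.34×10^8 = 9.31×10^9 K⁴.
Q = 0.83 × 5.67×10⁻⁸ × 4.59 × 9.31×10^9 = 2010 W.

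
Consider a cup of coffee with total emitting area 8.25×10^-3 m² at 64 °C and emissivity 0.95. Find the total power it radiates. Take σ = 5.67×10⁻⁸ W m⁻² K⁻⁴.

64 °C = 337 K.
P = εσAT⁴ = 0.95 × 5.67×10⁻⁸ × 8.25×10^-3 × (337)⁴ = 0.95 × 5.67×10⁻⁸ × 8.25×10^-3 × 1.29×10^10.
P = 5.73 W.

P ≈ 5.73 W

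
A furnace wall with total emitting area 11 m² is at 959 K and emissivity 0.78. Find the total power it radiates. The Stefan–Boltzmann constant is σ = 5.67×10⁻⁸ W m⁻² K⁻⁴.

P ≈ 4.11×10^5 W

Stefan–Boltzmann: P = εσAT⁴ = 0.78 × 5.67×10⁻⁸ × 11.0 × (959)⁴ = 0.78 × 5.67×10⁻⁸ × 11.0 × 8.46×10^11.
P = 4.11×10^5 W.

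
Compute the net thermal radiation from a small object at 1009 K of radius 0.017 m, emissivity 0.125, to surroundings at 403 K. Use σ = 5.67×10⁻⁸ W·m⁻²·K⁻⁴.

A = 4πr² = 4π × (0.017)² = 3.63×10^-3 m².
Q = εσA(T⁴ − T_s⁴). T⁴ − T_s⁴ = (1009)⁴ − (403)⁴ = 1.04×10^12 − 2.64×10^10 = 1.01×10^12 K⁴.
Q = 0.125 × 5.67×10⁻⁸ × 3.63×10^-3 × 1.01×10^12 = 26.0 W.

Q ≈ 26.0 W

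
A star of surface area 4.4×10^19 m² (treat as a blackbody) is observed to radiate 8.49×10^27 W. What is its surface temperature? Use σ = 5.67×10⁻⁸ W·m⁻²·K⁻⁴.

From P = σAT⁴, T = (P / σA)^(1/4) = (8.49×10^27 / (5.67×10⁻⁸ × 4.40×10^19))^(1/4).
T = (3.40×10^15)^(1/4) = 7640 K.

T ≈ 7640 K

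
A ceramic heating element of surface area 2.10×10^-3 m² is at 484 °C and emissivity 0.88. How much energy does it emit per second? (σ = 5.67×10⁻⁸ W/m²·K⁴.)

P ≈ 34.4 W

484 °C = 757 K.
P = εσAT⁴ = 0.88 × 5.67×10⁻⁸ × 2.10×10^-3 × (757)⁴ = 0.88 × 5.67×10⁻⁸ × 2.10×10^-3 × 3.28×10^11.
P = 34.4 W.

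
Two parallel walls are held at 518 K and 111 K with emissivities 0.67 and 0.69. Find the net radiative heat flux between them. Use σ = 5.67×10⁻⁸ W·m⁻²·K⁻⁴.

For two large parallel gray plates, q = σ(T₁⁴ − T₂⁴) / (1/ε₁ + 1/ε₂ − 1).
1/ε₁ + 1/ε₂ − 1 = 1/0.67 + 1/0.69 − 1 = 1.942.
T₁⁴ − T₂⁴ = 7.20×10^10 − 1.52×10^8 = 7.18×10^10 K⁴.
q = 5.67×10⁻⁸ × 7.18×10^10 / 1.942 = 2100 W/m².

q ≈ 2100 W/m²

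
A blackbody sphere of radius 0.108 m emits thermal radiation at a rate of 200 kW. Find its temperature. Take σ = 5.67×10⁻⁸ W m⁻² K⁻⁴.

A = 4πr² = 4π × (0.108)² = 0.147 m².
From P = σAT⁴, T = (P / σA)^(1/4) = (2.00×10^5 / (5.67×10⁻⁸ × 0.147))^(1/4).
T = (2.41×10^13)^(1/4) = 2210 K.

T ≈ 2210 K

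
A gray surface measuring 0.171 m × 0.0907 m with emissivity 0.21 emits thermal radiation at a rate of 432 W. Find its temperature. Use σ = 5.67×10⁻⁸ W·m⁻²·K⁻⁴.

A = 0.171 × 0.0907 = 0.0155 m².
From P = εσAT⁴, T = (P / εσA)^(1/4) = (432 / (0.21 × 5.67×10⁻⁸ × 0.0155))^(1/4).
T = (2.34×10^12)^(1/4) = 1240 K.

T ≈ 1240 K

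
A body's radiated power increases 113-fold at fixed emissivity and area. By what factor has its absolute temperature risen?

P ∝ T⁴ ⇒ T ∝ P^(1/4), so T scales by (113)^(1/4) = 3.26.

factor ≈ 3.26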